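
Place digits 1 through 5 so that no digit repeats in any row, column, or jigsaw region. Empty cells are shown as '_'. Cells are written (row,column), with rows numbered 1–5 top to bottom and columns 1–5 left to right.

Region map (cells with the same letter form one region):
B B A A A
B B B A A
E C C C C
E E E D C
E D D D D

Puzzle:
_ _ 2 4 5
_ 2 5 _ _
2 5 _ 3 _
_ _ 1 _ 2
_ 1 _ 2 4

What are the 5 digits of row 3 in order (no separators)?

25431

(1,2) = 3: row 1 has {2,4,5}; col 2 has {1,2,5}; region has {2,5} → only 3 remains.
(2,4) = 1: row 2 has {2,5}; col 4 has {2,3,4}; region has {2,4,5} → only 1 remains.
(2,5) = 3: row 2 has {1,2,5}; col 5 has {2,4,5}; region has {1,2,4,5} → only 3 remains.
(3,3) = 4: row 3 has {2,3,5}; col 3 has {1,2,5}; region has {2,3,5} → only 4 remains.
(3,5) = 1: row 3 has {2,3,4,5}; col 5 has {2,3,4,5}; region has {2,3,4,5} → only 1 remains.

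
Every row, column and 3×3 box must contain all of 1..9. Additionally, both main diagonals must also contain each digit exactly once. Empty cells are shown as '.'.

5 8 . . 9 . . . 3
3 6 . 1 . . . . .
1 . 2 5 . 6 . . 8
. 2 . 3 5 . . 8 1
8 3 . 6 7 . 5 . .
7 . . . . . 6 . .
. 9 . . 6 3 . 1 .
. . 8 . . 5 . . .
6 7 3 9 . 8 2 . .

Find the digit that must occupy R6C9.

9

R3C2 = 4 (sole candidate).
R3C5 = 3 (sole candidate).
R3C7 = 9 (sole candidate).
R3C8 = 7 (sole candidate).
R4C6 = 4 (sole candidate).
R4C7 = 7 (sole candidate).
R7C3 = 5 (sole candidate).
R8C2 = 1 (sole candidate).
R9C9 = 4 (sole candidate).
R1C3 = 7 (sole candidate).
R1C6 = 2 (sole candidate).
R2C3 = 9 (sole candidate).
R2C6 = 7 (sole candidate).
R2C7 = 4 (sole candidate).
R2C8 = 2 (sole candidate).
R2C9 = 5 (sole candidate).
R4C1 = 9 (sole candidate).
R4C3 = 6 (sole candidate).
R6C2 = 5 (sole candidate).
R6C4 = 8 (sole candidate).
R7C7 = 8 (sole candidate).
R7C9 = 7 (sole candidate).
R8C7 = 3 (sole candidate).
R8C8 = 9 (sole candidate).
R8C9 = 6 (sole candidate).
R9C5 = 1 (sole candidate).
R9C8 = 5 (sole candidate).
R1C4 = 4 (sole candidate).
R1C7 = 1 (sole candidate).
R1C8 = 6 (sole candidate).
R2C5 = 8 (sole candidate).
R5C8 = 4 (sole candidate).
R6C5 = 2 (sole candidate).
R6C6 = 1 (sole candidate).
R6C8 = 3 (sole candidate).
R6C9 = 9: row 6 has {1,2,3,5,6,7,8}; col 9 has {1,3,4,5,6,7,8}; box has {1,3,4,5,6,7,8} → only 9 remains.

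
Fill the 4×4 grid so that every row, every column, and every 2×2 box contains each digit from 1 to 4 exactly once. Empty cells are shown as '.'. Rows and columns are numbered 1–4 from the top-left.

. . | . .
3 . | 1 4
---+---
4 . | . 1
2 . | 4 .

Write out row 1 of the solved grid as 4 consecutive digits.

1432

r1c1 = 1: row 1 has {}; col 1 has {2,3,4}; box has {3} → only 1 remains.
r2c2 = 2: row 2 has {1,3,4}; col 2 has {}; box has {1,3} → only 2 remains.
r3c2 = 3: row 3 has {1,4}; col 2 has {2}; box has {2,4} → only 3 remains.
r3c3 = 2: row 3 has {1,3,4}; col 3 has {1,4}; box has {1,4} → only 2 remains.
r4c2 = 1: row 4 has {2,4}; col 2 has {2,3}; box has {2,3,4} → only 1 remains.
r4c4 = 3: row 4 has {1,2,4}; col 4 has {1,4}; box has {1,2,4} → only 3 remains.
r1c2 = 4: row 1 has {1}; col 2 has {1,2,3}; box has {1,2,3} → only 4 remains.
r1c3 = 3: row 1 has {1,4}; col 3 has {1,2,4}; box has {1,4} → only 3 remains.
r1c4 = 2: row 1 has {1,3,4}; col 4 has {1,3,4}; box has {1,3,4} → only 2 remains.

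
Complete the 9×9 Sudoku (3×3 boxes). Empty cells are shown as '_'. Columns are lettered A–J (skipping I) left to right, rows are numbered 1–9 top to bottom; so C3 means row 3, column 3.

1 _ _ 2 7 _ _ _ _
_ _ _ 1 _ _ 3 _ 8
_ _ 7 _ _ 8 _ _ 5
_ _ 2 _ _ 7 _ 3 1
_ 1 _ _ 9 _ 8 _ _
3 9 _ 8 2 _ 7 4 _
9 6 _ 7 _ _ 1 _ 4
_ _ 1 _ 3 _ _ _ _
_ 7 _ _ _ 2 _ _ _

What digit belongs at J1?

9

J6 = 6: row 6 has {2,3,4,7,8,9}; col 9 has {1,4,5,8}; box has {1,3,4,7,8} → only 6 remains.
F7 = 5: row 7 has {1,4,6,7,9}; col 6 has {2,7,8}; box has {2,3,7} → only 5 remains.
J1 = 9: row 1 has {1,2,7}; col 9 has {1,4,5,6,8}; box has {3,5,8} → only 9 remains.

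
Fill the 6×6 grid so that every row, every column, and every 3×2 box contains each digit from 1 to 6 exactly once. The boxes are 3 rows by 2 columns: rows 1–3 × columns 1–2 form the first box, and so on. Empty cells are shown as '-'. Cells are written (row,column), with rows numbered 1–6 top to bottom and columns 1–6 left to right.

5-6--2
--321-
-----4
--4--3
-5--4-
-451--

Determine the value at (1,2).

1

(1,4) = 4 (sole candidate).
(1,5) = 3 (sole candidate).
(2,2) = 6 (sole candidate).
(2,6) = 5 (sole candidate).
(3,3) = 1 (sole candidate).
(3,4) = 5 (sole candidate).
(3,5) = 6 (sole candidate).
(4,4) = 6 (sole candidate).
(5,3) = 2 (sole candidate).
(5,4) = 3 (sole candidate).
(6,5) = 2 (sole candidate).
(6,6) = 6 (sole candidate).
(1,2) = 1: row 1 has {2,3,4,5,6}; col 2 has {4,5,6}; box has {5,6} → only 1 remains.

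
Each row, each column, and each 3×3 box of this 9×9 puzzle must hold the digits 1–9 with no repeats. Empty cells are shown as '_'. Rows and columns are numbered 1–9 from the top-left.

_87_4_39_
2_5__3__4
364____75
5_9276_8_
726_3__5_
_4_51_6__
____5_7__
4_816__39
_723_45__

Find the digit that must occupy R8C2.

5

R1C1 = 1: row 1 has {3,4,7,8,9}; col 1 has {2,3,4,5,7}; box has {2,3,4,5,6,7,8} → only 1 remains.
R1C4 = 6: row 1 has {1,3,4,7,8,9}; col 4 has {1,2,3,5}; box has {3,4} → only 6 remains.
R1C9 = 2: row 1 has {1,3,4,6,7,8,9}; col 9 has {4,5,9}; box has {3,4,5,7,9} → only 2 remains.
R2C2 = 9: row 2 has {2,3,4,5}; col 2 has {2,4,6,7,8}; box has {1,2,3,4,5,6,7,8} → only 9 remains.
R2C5 = 8: row 2 has {2,3,4,5,9}; col 5 has {1,3,4,5,6,7}; box has {3,4,6} → only 8 remains.
R2C7 = 1: row 2 has {2,3,4,5,8,9}; col 7 has {3,5,6,7}; box has {2,3,4,5,7,9} → only 1 remains.
R2C8 = 6: row 2 has {1,2,3,4,5,8,9}; col 8 has {3,5,7,8,9}; box has {1,2,3,4,5,7,9} → only 6 remains.
R3C4 = 9: row 3 has {3,4,5,6,7}; col 4 has {1,2,3,5,6}; box has {3,4,6,8} → only 9 remains.
R3C5 = 2: row 3 has {3,4,5,6,7,9}; col 5 has {1,3,4,5,6,7,8}; box has {3,4,6,8,9} → only 2 remains.
R3C6 = 1: row 3 has {2,3,4,5,6,7,9}; col 6 has {3,4,6}; box has {2,3,4,6,8,9} → only 1 remains.
R3C7 = 8: row 3 has {1,2,3,4,5,6,7,9}; col 7 has {1,3,5,6,7}; box has {1,2,3,4,5,6,7,9} → only 8 remains.
R4C7 = 4: row 4 has {2,5,6,7,8,9}; col 7 has {1,3,5,6,7,8}; box has {5,6,8} → only 4 remains.
R5C7 = 9: row 5 has {2,3,5,6,7}; col 7 has {1,3,4,5,6,7,8}; box has {4,5,6,8} → only 9 remains.
R5C9 = 1: row 5 has {2,3,5,6,7,9}; col 9 has {2,4,5,9}; box has {4,5,6,8,9} → only 1 remains.
R6C1 = 8: row 6 has {1,4,5,6}; col 1 has {1,2,3,4,5,7}; box has {2,4,5,6,7,9} → only 8 remains.
R6C3 = 3: row 6 has {1,4,5,6,8}; col 3 has {2,4,5,6,7,8,9}; box has {2,4,5,6,7,8,9} → only 3 remains.
R6C6 = 9: row 6 has {1,3,4,5,6,8}; col 6 has {1,3,4,6}; box has {1,2,3,5,6,7} → only 9 remains.
R6C8 = 2: row 6 has {1,3,4,5,6,8,9}; col 8 has {3,5,6,7,8,9}; box has {1,4,5,6,8,9} → only 2 remains.
R6C9 = 7: row 6 has {1,2,3,4,5,6,8,9}; col 9 has {1,2,4,5,9}; box has {1,2,4,5,6,8,9} → only 7 remains.
R7C3 = 1: row 7 has {5,7}; col 3 has {2,3,4,5,6,7,8,9}; box has {2,4,7,8} → only 1 remains.
R7C4 = 8: row 7 has {1,5,7}; col 4 has {1,2,3,5,6,9}; box has {1,3,4,5,6} → only 8 remains.
R7C6 = 2: row 7 has {1,5,7,8}; col 6 has {1,3,4,6,9}; box has {1,3,4,5,6,8} → only 2 remains.
R7C8 = 4: row 7 has {1,2,5,7,8}; col 8 has {2,3,5,6,7,8,9}; box has {3,5,7,9} → only 4 remains.
R7C9 = 6: row 7 has {1,2,4,5,7,8}; col 9 has {1,2,4,5,7,9}; box has {3,4,5,7,9} → only 6 remains.
R8C2 = 5: row 8 has {1,3,4,6,8,9}; col 2 has {2,4,6,7,8,9}; box has {1,2,4,7,8} → only 5 remains.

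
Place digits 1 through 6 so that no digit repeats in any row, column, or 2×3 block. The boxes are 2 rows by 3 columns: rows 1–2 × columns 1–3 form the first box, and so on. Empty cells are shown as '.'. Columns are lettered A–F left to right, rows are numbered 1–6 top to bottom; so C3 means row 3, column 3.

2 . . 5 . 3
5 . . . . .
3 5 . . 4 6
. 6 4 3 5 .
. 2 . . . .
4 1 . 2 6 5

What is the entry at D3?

1

B1 = 4: row 1 has {2,3,5}; col 2 has {1,2,5,6}; box has {2,5} → only 4 remains.
E1 = 1: row 1 has {2,3,4,5}; col 5 has {4,5,6}; box has {3,5} → only 1 remains.
B2 = 3: row 2 has {5}; col 2 has {1,2,4,5,6}; box has {2,4,5} → only 3 remains.
E2 = 2: row 2 has {3,5}; col 5 has {1,4,5,6}; box has {1,3,5} → only 2 remains.
F2 = 4: row 2 has {2,3,5}; col 6 has {3,5,6}; box has {1,2,3,5} → only 4 remains.
D3 = 1: row 3 has {3,4,5,6}; col 4 has {2,3,5}; box has {3,4,5,6} → only 1 remains.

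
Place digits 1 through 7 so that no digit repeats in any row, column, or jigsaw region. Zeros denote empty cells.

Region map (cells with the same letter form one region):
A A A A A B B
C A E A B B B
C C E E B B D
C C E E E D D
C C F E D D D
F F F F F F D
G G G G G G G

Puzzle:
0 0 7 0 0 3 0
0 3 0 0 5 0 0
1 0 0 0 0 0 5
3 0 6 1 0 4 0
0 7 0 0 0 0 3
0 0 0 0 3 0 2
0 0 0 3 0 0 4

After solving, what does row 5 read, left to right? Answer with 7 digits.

r4c7 = 7: row 4 has {1,3,4,6}; col 7 has {2,3,4,5}; region has {2,3,4,5} → only 7 remains.
r4c5 = 2: row 4 has {1,3,4,6,7}; col 5 has {3,5}; region has {1,6} → only 2 remains.
r2c3 = 4: row 2 has {3,5}; col 3 has {6,7}; region has {1,2,6} → only 4 remains.
r3c3 = 3: row 3 has {1,5}; col 3 has {4,6,7}; region has {1,2,4,6} → only 3 remains.
r3c4 = 7: row 3 has {1,3,5}; col 4 has {1,3}; region has {1,2,3,4,6} → only 7 remains.
r4c2 = 5: row 4 has {1,2,3,4,6,7}; col 2 has {3,7}; region has {1,3,7} → only 5 remains.
r5c4 = 5: row 5 has {3,7}; col 4 has {1,3,7}; region has {1,2,3,4,6,7} → only 5 remains.
r1c1 = 5: in row 1, 5 can only go here (every other open cell in that row sees a 5).
r2c6 = 7: in row 2, 7 can only go here (every other open cell in that row sees a 7).
r2c7 = 1: in row 2, 1 can only go here (every other open cell in that row sees a 1).
r1c7 = 6: row 1 has {3,5,7}; col 7 has {1,2,3,4,5,7}; region has {1,3,5,7} → only 6 remains.
r3c5 = 4: row 3 has {1,3,5,7}; col 5 has {2,3,5}; region has {1,3,5,6,7} → only 4 remains.
r3c6 = 2: row 3 has {1,3,4,5,7}; col 6 has {3,4,7}; region has {1,3,4,5,6,7} → only 2 remains.
r1c5 = 1: row 1 has {3,5,6,7}; col 5 has {2,3,4,5}; region has {3,5,7} → only 1 remains.
r3c2 = 6: row 3 has {1,2,3,4,5,7}; col 2 has {3,5,7}; region has {1,3,5,7} → only 6 remains.
r5c5 = 6: row 5 has {3,5,7}; col 5 has {1,2,3,4,5}; region has {2,3,4,5,7} → only 6 remains.
r5c6 = 1: row 5 has {3,5,6,7}; col 6 has {2,3,4,7}; region has {2,3,4,5,6,7} → only 1 remains.
r7c5 = 7: row 7 has {3,4}; col 5 has {1,2,3,4,5,6}; region has {3,4} → only 7 remains.
r2c1 = 2: row 2 has {1,3,4,5,7}; col 1 has {1,3,5}; region has {1,3,5,6,7} → only 2 remains.
r2c4 = 6: row 2 has {1,2,3,4,5,7}; col 4 has {1,3,5,7}; region has {1,3,5,7} → only 6 remains.
r5c1 = 4: row 5 has {1,3,5,6,7}; col 1 has {1,2,3,5}; region has {1,2,3,5,6,7} → only 4 remains.
r5c3 = 2: row 5 has {1,3,4,5,6,7}; col 3 has {3,4,6,7}; region has {3} → only 2 remains.

4725613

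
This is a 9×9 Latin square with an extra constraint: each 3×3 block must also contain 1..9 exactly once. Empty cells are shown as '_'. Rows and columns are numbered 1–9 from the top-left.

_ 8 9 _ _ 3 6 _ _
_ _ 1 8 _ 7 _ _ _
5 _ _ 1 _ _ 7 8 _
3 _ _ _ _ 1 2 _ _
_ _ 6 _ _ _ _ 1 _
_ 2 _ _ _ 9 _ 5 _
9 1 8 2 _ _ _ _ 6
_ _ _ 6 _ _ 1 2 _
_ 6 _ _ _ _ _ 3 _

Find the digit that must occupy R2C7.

R1C8 = 4: row 1 has {3,6,8,9}; col 8 has {1,2,3,5,8}; box has {6,7,8} → only 4 remains.
R2C8 = 9: row 2 has {1,7,8}; col 8 has {1,2,3,4,5,8}; box has {4,6,7,8} → only 9 remains.
R7C8 = 7: row 7 has {1,2,6,8,9}; col 8 has {1,2,3,4,5,8,9}; box has {1,2,3,6} → only 7 remains.
R1C4 = 5: row 1 has {3,4,6,8,9}; col 4 has {1,2,6,8}; box has {1,3,7,8} → only 5 remains.
R1C5 = 2: row 1 has {3,4,5,6,8,9}; col 5 has {}; box has {1,3,5,7,8} → only 2 remains.
R1C9 = 1: row 1 has {2,3,4,5,6,8,9}; col 9 has {6}; box has {4,6,7,8,9} → only 1 remains.
R4C8 = 6: row 4 has {1,2,3}; col 8 has {1,2,3,4,5,7,8,9}; box has {1,2,5} → only 6 remains.
R1C1 = 7: row 1 has {1,2,3,4,5,6,8,9}; col 1 has {3,5,9}; box has {1,5,8,9} → only 7 remains.
R8C1 = 4: row 8 has {1,2,6}; col 1 has {3,5,7,9}; box has {1,6,8,9} → only 4 remains.
R9C1 = 2: row 9 has {3,6}; col 1 has {3,4,5,7,9}; box has {1,4,6,8,9} → only 2 remains.
R2C1 = 6: row 2 has {1,7,8,9}; col 1 has {2,3,4,5,7,9}; box has {1,5,7,8,9} → only 6 remains.
R2C5 = 4: row 2 has {1,6,7,8,9}; col 5 has {2}; box has {1,2,3,5,7,8} → only 4 remains.
R3C6 = 6: row 3 has {1,5,7,8}; col 6 has {1,3,7,9}; box has {1,2,3,4,5,7,8} → only 6 remains.
R5C1 = 8: row 5 has {1,6}; col 1 has {2,3,4,5,6,7,9}; box has {2,3,6} → only 8 remains.
R6C1 = 1: row 6 has {2,5,9}; col 1 has {2,3,4,5,6,7,8,9}; box has {2,3,6,8} → only 1 remains.
R2C2 = 3: row 2 has {1,4,6,7,8,9}; col 2 has {1,2,6,8}; box has {1,5,6,7,8,9} → only 3 remains.
R2C7 = 5: row 2 has {1,3,4,6,7,8,9}; col 7 has {1,2,6,7}; box has {1,4,6,7,8,9} → only 5 remains.

5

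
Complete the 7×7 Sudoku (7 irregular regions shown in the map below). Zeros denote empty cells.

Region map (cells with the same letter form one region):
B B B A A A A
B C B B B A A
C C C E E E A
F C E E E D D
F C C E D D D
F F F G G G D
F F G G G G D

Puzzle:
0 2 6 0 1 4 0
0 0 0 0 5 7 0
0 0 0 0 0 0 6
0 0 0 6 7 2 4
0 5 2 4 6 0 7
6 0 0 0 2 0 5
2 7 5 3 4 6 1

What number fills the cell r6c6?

1

r1c4 = 5 (sole candidate).
r1c7 = 3 (sole candidate).
r2c4 = 1 (sole candidate).
r2c7 = 2 (sole candidate).
r3c4 = 2 (sole candidate).
r3c5 = 3 (sole candidate).
r4c3 = 1 (sole candidate).
r5c6 = 3 (sole candidate).
r6c4 = 7 (sole candidate).
r6c6 = 1: row 6 has {2,5,6,7}; col 6 has {2,3,4,6,7}; region has {2,3,4,5,6,7} → only 1 remains.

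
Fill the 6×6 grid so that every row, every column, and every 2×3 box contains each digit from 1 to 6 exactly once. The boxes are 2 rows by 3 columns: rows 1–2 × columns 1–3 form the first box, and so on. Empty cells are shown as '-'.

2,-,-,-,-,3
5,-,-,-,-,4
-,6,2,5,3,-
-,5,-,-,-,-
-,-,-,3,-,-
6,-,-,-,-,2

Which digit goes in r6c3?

r3c6 = 1: row 3 has {2,3,5,6}; col 6 has {2,3,4}; box has {3,5} → only 1 remains.
r4c6 = 6: row 4 has {5}; col 6 has {1,2,3,4}; box has {1,3,5} → only 6 remains.
r5c6 = 5: row 5 has {3}; col 6 has {1,2,3,4,6}; box has {2,3} → only 5 remains.
r3c1 = 4: row 3 has {1,2,3,5,6}; col 1 has {2,5,6}; box has {2,5,6} → only 4 remains.
r5c1 = 1: row 5 has {3,5}; col 1 has {2,4,5,6}; box has {6} → only 1 remains.
r5c3 = 4: row 5 has {1,3,5}; col 3 has {2}; box has {1,6} → only 4 remains.
r5c5 = 6: row 5 has {1,3,4,5}; col 5 has {3}; box has {2,3,5} → only 6 remains.
r6c2 = 3: row 6 has {2,6}; col 2 has {5,6}; box has {1,4,6} → only 3 remains.
r6c3 = 5: row 6 has {2,3,6}; col 3 has {2,4}; box has {1,3,4,6} → only 5 remains.

5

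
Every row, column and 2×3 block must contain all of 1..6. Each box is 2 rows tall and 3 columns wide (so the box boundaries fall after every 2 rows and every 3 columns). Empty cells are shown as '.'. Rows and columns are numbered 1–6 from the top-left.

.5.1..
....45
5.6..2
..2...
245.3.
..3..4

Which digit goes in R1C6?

R1C3 = 4 (sole candidate).
R2C3 = 1 (sole candidate).
R3C5 = 1 (sole candidate).
R5C4 = 6 (sole candidate).
R5C6 = 1 (sole candidate).
R3C2 = 3 (sole candidate).
R3C4 = 4 (sole candidate).
R4C2 = 1 (sole candidate).
R6C2 = 6 (sole candidate).
R2C2 = 2 (sole candidate).
R2C4 = 3 (sole candidate).
R4C1 = 4 (sole candidate).
R4C4 = 5 (sole candidate).
R4C5 = 6 (sole candidate).
R4C6 = 3 (sole candidate).
R6C1 = 1 (sole candidate).
R6C4 = 2 (sole candidate).
R6C5 = 5 (sole candidate).
R1C5 = 2 (sole candidate).
R1C6 = 6: row 1 has {1,2,4,5}; col 6 has {1,2,3,4,5}; box has {1,2,3,4,5} → only 6 remains.

6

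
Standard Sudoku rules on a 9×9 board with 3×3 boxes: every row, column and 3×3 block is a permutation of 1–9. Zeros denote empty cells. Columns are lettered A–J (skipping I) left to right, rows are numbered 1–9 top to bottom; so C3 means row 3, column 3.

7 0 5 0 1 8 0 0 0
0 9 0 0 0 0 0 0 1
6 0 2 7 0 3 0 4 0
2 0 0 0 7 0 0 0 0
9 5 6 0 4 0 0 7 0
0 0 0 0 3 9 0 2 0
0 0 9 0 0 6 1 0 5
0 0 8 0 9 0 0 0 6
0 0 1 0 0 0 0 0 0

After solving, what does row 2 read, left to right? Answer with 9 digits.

E3 = 5: row 3 has {2,3,4,6,7}; col 5 has {1,3,4,7,9}; box has {1,3,7,8} → only 5 remains.
H8 = 3: row 8 has {6,8,9}; col 8 has {2,4,7}; box has {1,5,6} → only 3 remains.
H7 = 8: row 7 has {1,5,6,9}; col 8 has {2,3,4,7}; box has {1,3,5,6} → only 8 remains.
H9 = 9: row 9 has {1}; col 8 has {2,3,4,7,8}; box has {1,3,5,6,8} → only 9 remains.
H1 = 6: row 1 has {1,5,7,8}; col 8 has {2,3,4,7,8,9}; box has {1,4} → only 6 remains.
H2 = 5: row 2 has {1,9}; col 8 has {2,3,4,6,7,8,9}; box has {1,4,6} → only 5 remains.
H4 = 1: row 4 has {2,7}; col 8 has {2,3,4,5,6,7,8,9}; box has {2,7} → only 1 remains.
E7 = 2: row 7 has {1,5,6,8,9}; col 5 has {1,3,4,5,7,9}; box has {6,9} → only 2 remains.
E9 = 8: row 9 has {1,9}; col 5 has {1,2,3,4,5,7,9}; box has {2,6,9} → only 8 remains.
E2 = 6: row 2 has {1,5,9}; col 5 has {1,2,3,4,5,7,8,9}; box has {1,3,5,7,8} → only 6 remains.
F4 = 5: row 4 has {1,2,7}; col 6 has {3,6,8,9}; box has {3,4,7,9} → only 5 remains.
G2 = 7: in row 2, 7 can only go here (every other open cell in that row sees a 7).
A2 = 8: in row 2, 8 can only go here (every other open cell in that row sees an 8).
B3 = 1: row 3 has {2,3,4,5,6,7}; col 2 has {5,9}; box has {2,5,6,7,8,9} → only 1 remains.
C2 = 3: in row 2, 3 can only go here (every other open cell in that row sees a 3).
B1 = 4: row 1 has {1,5,6,7,8}; col 2 has {1,5,9}; box has {1,2,3,5,6,7,8,9} → only 4 remains.
C4 = 4: row 4 has {1,2,5,7}; col 3 has {1,2,3,5,6,8,9}; box has {2,5,6,9} → only 4 remains.
A6 = 1: row 6 has {2,3,9}; col 1 has {2,6,7,8,9}; box has {2,4,5,6,9} → only 1 remains.
C6 = 7: row 6 has {1,2,3,9}; col 3 has {1,2,3,4,5,6,8,9}; box has {1,2,4,5,6,9} → only 7 remains.
B6 = 8: row 6 has {1,2,3,7,9}; col 2 has {1,4,5,9}; box has {1,2,4,5,6,7,9} → only 8 remains.
D6 = 6: row 6 has {1,2,3,7,8,9}; col 4 has {7}; box has {3,4,5,7,9} → only 6 remains.
J6 = 4: row 6 has {1,2,3,6,7,8,9}; col 9 has {1,5,6}; box has {1,2,7} → only 4 remains.
B4 = 3: row 4 has {1,2,4,5,7}; col 2 has {1,4,5,8,9}; box has {1,2,4,5,6,7,8,9} → only 3 remains.
D4 = 8: row 4 has {1,2,3,4,5,7}; col 4 has {6,7}; box has {3,4,5,6,7,9} → only 8 remains.
J4 = 9: row 4 has {1,2,3,4,5,7,8}; col 9 has {1,4,5,6}; box has {1,2,4,7} → only 9 remains.
G6 = 5: row 6 has {1,2,3,4,6,7,8,9}; col 7 has {1,7}; box has {1,2,4,7,9} → only 5 remains.
B7 = 7: row 7 has {1,2,5,6,8,9}; col 2 has {1,3,4,5,8,9}; box has {1,8,9} → only 7 remains.
B8 = 2: row 8 has {3,6,8,9}; col 2 has {1,3,4,5,7,8,9}; box has {1,7,8,9} → only 2 remains.
G8 = 4: row 8 has {2,3,6,8,9}; col 7 has {1,5,7}; box has {1,3,5,6,8,9} → only 4 remains.
B9 = 6: row 9 has {1,8,9}; col 2 has {1,2,3,4,5,7,8,9}; box has {1,2,7,8,9} → only 6 remains.
G9 = 2: row 9 has {1,6,8,9}; col 7 has {1,4,5,7}; box has {1,3,4,5,6,8,9} → only 2 remains.
J9 = 7: row 9 has {1,2,6,8,9}; col 9 has {1,4,5,6,9}; box has {1,2,3,4,5,6,8,9} → only 7 remains.
J3 = 8: row 3 has {1,2,3,4,5,6,7}; col 9 has {1,4,5,6,7,9}; box has {1,4,5,6,7} → only 8 remains.
G4 = 6: row 4 has {1,2,3,4,5,7,8,9}; col 7 has {1,2,4,5,7}; box has {1,2,4,5,7,9} → only 6 remains.
J5 = 3: row 5 has {4,5,6,7,9}; col 9 has {1,4,5,6,7,8,9}; box has {1,2,4,5,6,7,9} → only 3 remains.
A8 = 5: row 8 has {2,3,4,6,8,9}; col 1 has {1,2,6,7,8,9}; box has {1,2,6,7,8,9} → only 5 remains.
D8 = 1: row 8 has {2,3,4,5,6,8,9}; col 4 has {6,7,8}; box has {2,6,8,9} → only 1 remains.
F8 = 7: row 8 has {1,2,3,4,5,6,8,9}; col 6 has {3,5,6,8,9}; box has {1,2,6,8,9} → only 7 remains.
F9 = 4: row 9 has {1,2,6,7,8,9}; col 6 has {3,5,6,7,8,9}; box has {1,2,6,7,8,9} → only 4 remains.
J1 = 2: row 1 has {1,4,5,6,7,8}; col 9 has {1,3,4,5,6,7,8,9}; box has {1,4,5,6,7,8} → only 2 remains.
F2 = 2: row 2 has {1,3,5,6,7,8,9}; col 6 has {3,4,5,6,7,8,9}; box has {1,3,5,6,7,8} → only 2 remains.
G3 = 9: row 3 has {1,2,3,4,5,6,7,8}; col 7 has {1,2,4,5,6,7}; box has {1,2,4,5,6,7,8} → only 9 remains.
D5 = 2: row 5 has {3,4,5,6,7,9}; col 4 has {1,6,7,8}; box has {3,4,5,6,7,8,9} → only 2 remains.
F5 = 1: row 5 has {2,3,4,5,6,7,9}; col 6 has {2,3,4,5,6,7,8,9}; box has {2,3,4,5,6,7,8,9} → only 1 remains.
G5 = 8: row 5 has {1,2,3,4,5,6,7,9}; col 7 has {1,2,4,5,6,7,9}; box has {1,2,3,4,5,6,7,9} → only 8 remains.
D7 = 3: row 7 has {1,2,5,6,7,8,9}; col 4 has {1,2,6,7,8}; box has {1,2,4,6,7,8,9} → only 3 remains.
A9 = 3: row 9 has {1,2,4,6,7,8,9}; col 1 has {1,2,5,6,7,8,9}; box has {1,2,5,6,7,8,9} → only 3 remains.
D9 = 5: row 9 has {1,2,3,4,6,7,8,9}; col 4 has {1,2,3,6,7,8}; box has {1,2,3,4,6,7,8,9} → only 5 remains.
D1 = 9: row 1 has {1,2,4,5,6,7,8}; col 4 has {1,2,3,5,6,7,8}; box has {1,2,3,5,6,7,8} → only 9 remains.
G1 = 3: row 1 has {1,2,4,5,6,7,8,9}; col 7 has {1,2,4,5,6,7,8,9}; box has {1,2,4,5,6,7,8,9} → only 3 remains.
D2 = 4: row 2 has {1,2,3,5,6,7,8,9}; col 4 has {1,2,3,5,6,7,8,9}; box has {1,2,3,5,6,7,8,9} → only 4 remains.

893462751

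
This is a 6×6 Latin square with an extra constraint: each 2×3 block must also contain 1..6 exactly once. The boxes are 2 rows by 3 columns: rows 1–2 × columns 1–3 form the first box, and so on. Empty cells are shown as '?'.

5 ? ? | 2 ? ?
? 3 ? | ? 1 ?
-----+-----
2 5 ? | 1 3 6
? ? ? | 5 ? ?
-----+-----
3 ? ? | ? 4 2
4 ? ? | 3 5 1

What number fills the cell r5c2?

1

r1c5 = 6: row 1 has {2,5}; col 5 has {1,3,4,5}; box has {1,2} → only 6 remains.
r2c1 = 6: row 2 has {1,3}; col 1 has {2,3,4,5}; box has {3,5} → only 6 remains.
r2c4 = 4: row 2 has {1,3,6}; col 4 has {1,2,3,5}; box has {1,2,6} → only 4 remains.
r2c6 = 5: row 2 has {1,3,4,6}; col 6 has {1,2,6}; box has {1,2,4,6} → only 5 remains.
r3c3 = 4: row 3 has {1,2,3,5,6}; col 3 has {}; box has {2,5} → only 4 remains.
r4c1 = 1: row 4 has {5}; col 1 has {2,3,4,5,6}; box has {2,4,5} → only 1 remains.
r4c2 = 6: row 4 has {1,5}; col 2 has {3,5}; box has {1,2,4,5} → only 6 remains.
r4c3 = 3: row 4 has {1,5,6}; col 3 has {4}; box has {1,2,4,5,6} → only 3 remains.
r4c5 = 2: row 4 has {1,3,5,6}; col 5 has {1,3,4,5,6}; box has {1,3,5,6} → only 2 remains.
r4c6 = 4: row 4 has {1,2,3,5,6}; col 6 has {1,2,5,6}; box has {1,2,3,5,6} → only 4 remains.
r5c2 = 1: row 5 has {2,3,4}; col 2 has {3,5,6}; box has {3,4} → only 1 remains.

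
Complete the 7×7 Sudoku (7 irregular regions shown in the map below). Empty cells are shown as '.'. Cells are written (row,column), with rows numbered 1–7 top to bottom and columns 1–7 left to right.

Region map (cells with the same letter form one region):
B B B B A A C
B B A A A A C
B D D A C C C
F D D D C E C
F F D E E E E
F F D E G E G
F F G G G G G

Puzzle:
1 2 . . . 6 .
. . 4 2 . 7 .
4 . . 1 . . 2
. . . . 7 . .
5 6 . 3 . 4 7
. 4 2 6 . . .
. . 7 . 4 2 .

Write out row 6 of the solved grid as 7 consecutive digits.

7426153

(5,3) = 1 (sole candidate).
(5,5) = 2 (sole candidate).
(7,1) = 3 (sole candidate).
(7,2) = 1 (sole candidate).
(7,4) = 5 (sole candidate).
(7,7) = 6 (sole candidate).
(1,4) = 7 (sole candidate).
(2,1) = 6 (sole candidate).
(4,1) = 2 (sole candidate).
(4,4) = 4 (sole candidate).
(6,1) = 7: row 6 has {2,4,6}; col 1 has {1,2,3,4,5,6}; region has {1,2,3,4,5,6} → only 7 remains.
(1,7) = 4 (hidden single in row 1).
(2,7) = 1 (hidden single in row 2).
(6,7) = 3: row 6 has {2,4,6,7}; col 7 has {1,2,4,6,7}; region has {2,4,5,6,7} → only 3 remains.
(4,7) = 5 (sole candidate).
(6,5) = 1: row 6 has {2,3,4,6,7}; col 5 has {2,4,7}; region has {2,3,4,5,6,7} → only 1 remains.
(6,6) = 5: row 6 has {1,2,3,4,6,7}; col 6 has {2,4,6,7}; region has {2,3,4,6,7} → only 5 remains.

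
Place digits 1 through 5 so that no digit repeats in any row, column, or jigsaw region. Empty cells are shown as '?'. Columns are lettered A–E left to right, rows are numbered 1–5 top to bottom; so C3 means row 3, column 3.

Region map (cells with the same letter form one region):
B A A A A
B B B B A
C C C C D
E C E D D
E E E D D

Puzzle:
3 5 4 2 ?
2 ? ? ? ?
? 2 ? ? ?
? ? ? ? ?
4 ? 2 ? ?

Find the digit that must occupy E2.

E1 = 1: row 1 has {2,3,4,5}; col 5 has {}; region has {2,4,5} → only 1 remains.
E2 = 3: row 2 has {2}; col 5 has {1}; region has {1,2,4,5} → only 3 remains.

3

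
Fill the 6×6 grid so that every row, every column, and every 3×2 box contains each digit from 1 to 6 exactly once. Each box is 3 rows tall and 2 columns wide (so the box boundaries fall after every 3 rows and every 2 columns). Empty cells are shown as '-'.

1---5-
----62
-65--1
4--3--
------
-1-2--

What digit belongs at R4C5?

2

R3C4 = 4: row 3 has {1,5,6}; col 4 has {2,3}; box has {5} → only 4 remains.
R3C5 = 3: row 3 has {1,4,5,6}; col 5 has {5,6}; box has {1,2,5,6} → only 3 remains.
R6C5 = 4: row 6 has {1,2}; col 5 has {3,5,6}; box has {} → only 4 remains.
R1C4 = 6: row 1 has {1,5}; col 4 has {2,3,4}; box has {4,5} → only 6 remains.
R1C6 = 4: row 1 has {1,5,6}; col 6 has {1,2}; box has {1,2,3,5,6} → only 4 remains.
R2C4 = 1: row 2 has {2,6}; col 4 has {2,3,4,6}; box has {4,5,6} → only 1 remains.
R3C1 = 2: row 3 has {1,3,4,5,6}; col 1 has {1,4}; box has {1,6} → only 2 remains.
R5C4 = 5: row 5 has {}; col 4 has {1,2,3,4,6}; box has {2,3} → only 5 remains.
R6C3 = 6: row 6 has {1,2,4}; col 3 has {5}; box has {2,3,5} → only 6 remains.
R1C2 = 3: row 1 has {1,4,5,6}; col 2 has {1,6}; box has {1,2,6} → only 3 remains.
R1C3 = 2: row 1 has {1,3,4,5,6}; col 3 has {5,6}; box has {1,4,5,6} → only 2 remains.
R2C1 = 5: row 2 has {1,2,6}; col 1 has {1,2,4}; box has {1,2,3,6} → only 5 remains.
R2C2 = 4: row 2 has {1,2,5,6}; col 2 has {1,3,6}; box has {1,2,3,5,6} → only 4 remains.
R2C3 = 3: row 2 has {1,2,4,5,6}; col 3 has {2,5,6}; box has {1,2,4,5,6} → only 3 remains.
R4C3 = 1: row 4 has {3,4}; col 3 has {2,3,5,6}; box has {2,3,5,6} → only 1 remains.
R4C5 = 2: row 4 has {1,3,4}; col 5 has {3,4,5,6}; box has {4} → only 2 remains.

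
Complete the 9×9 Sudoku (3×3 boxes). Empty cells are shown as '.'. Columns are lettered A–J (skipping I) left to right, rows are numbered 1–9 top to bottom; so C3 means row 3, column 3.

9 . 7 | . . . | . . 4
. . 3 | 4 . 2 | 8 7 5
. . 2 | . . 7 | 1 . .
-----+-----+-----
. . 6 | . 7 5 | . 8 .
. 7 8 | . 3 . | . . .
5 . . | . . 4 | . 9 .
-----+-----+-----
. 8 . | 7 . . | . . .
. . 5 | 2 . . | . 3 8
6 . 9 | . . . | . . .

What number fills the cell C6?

1

A2 = 1: row 2 has {2,3,4,5,7,8}; col 1 has {5,6,9}; box has {2,3,7,9} → only 1 remains.
B2 = 6: row 2 has {1,2,3,4,5,7,8}; col 2 has {7,8}; box has {1,2,3,7,9} → only 6 remains.
E2 = 9: row 2 has {1,2,3,4,5,6,7,8}; col 5 has {3,7}; box has {2,4,7} → only 9 remains.
H3 = 6: row 3 has {1,2,7}; col 8 has {3,7,8,9}; box has {1,4,5,7,8} → only 6 remains.
C6 = 1: row 6 has {4,5,9}; col 3 has {2,3,5,6,7,8,9}; box has {5,6,7,8} → only 1 remains.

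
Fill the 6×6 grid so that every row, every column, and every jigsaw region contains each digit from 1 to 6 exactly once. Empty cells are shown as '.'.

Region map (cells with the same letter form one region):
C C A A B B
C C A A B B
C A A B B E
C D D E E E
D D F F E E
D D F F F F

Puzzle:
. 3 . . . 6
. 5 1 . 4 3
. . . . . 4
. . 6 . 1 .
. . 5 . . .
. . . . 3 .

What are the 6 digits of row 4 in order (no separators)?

426315

row 5, column 6 = 2: row 5 has {5}; col 6 has {3,4,6}; region has {1,4} → only 2 remains.
row 6, column 6 = 1: row 6 has {3}; col 6 has {2,3,4,6}; region has {3,5} → only 1 remains.
row 4, column 6 = 5: row 4 has {1,6}; col 6 has {1,2,3,4,6}; region has {1,2,4} → only 5 remains.
row 5, column 5 = 6: row 5 has {2,5}; col 5 has {1,3,4}; region has {1,2,4,5} → only 6 remains.
row 4, column 4 = 3: row 4 has {1,5,6}; col 4 has {}; region has {1,2,4,5,6} → only 3 remains.
row 5, column 4 = 4: row 5 has {2,5,6}; col 4 has {3}; region has {1,3,5} → only 4 remains.
row 6, column 3 = 2: row 6 has {1,3}; col 3 has {1,5,6}; region has {1,3,4,5} → only 2 remains.
row 6, column 4 = 6: row 6 has {1,2,3}; col 4 has {3,4}; region has {1,2,3,4,5} → only 6 remains.
row 1, column 3 = 4: row 1 has {3,6}; col 3 has {1,2,5,6}; region has {1} → only 4 remains.
row 2, column 4 = 2: row 2 has {1,3,4,5}; col 4 has {3,4,6}; region has {1,4} → only 2 remains.
row 3, column 2 = 6: row 3 has {4}; col 2 has {3,5}; region has {1,2,4} → only 6 remains.
row 3, column 3 = 3: row 3 has {4,6}; col 3 has {1,2,4,5,6}; region has {1,2,4,6} → only 3 remains.
row 5, column 2 = 1: row 5 has {2,4,5,6}; col 2 has {3,5,6}; region has {6} → only 1 remains.
row 6, column 2 = 4: row 6 has {1,2,3,6}; col 2 has {1,3,5,6}; region has {1,6} → only 4 remains.
row 1, column 4 = 5: row 1 has {3,4,6}; col 4 has {2,3,4,6}; region has {1,2,3,4,6} → only 5 remains.
row 1, column 5 = 2: row 1 has {3,4,5,6}; col 5 has {1,3,4,6}; region has {3,4,6} → only 2 remains.
row 2, column 1 = 6: row 2 has {1,2,3,4,5}; col 1 has {}; region has {3,5} → only 6 remains.
row 3, column 4 = 1: row 3 has {3,4,6}; col 4 has {2,3,4,5,6}; region has {2,3,4,6} → only 1 remains.
row 3, column 5 = 5: row 3 has {1,3,4,6}; col 5 has {1,2,3,4,6}; region has {1,2,3,4,6} → only 5 remains.
row 4, column 2 = 2: row 4 has {1,3,5,6}; col 2 has {1,3,4,5,6}; region has {1,4,6} → only 2 remains.
row 5, column 1 = 3: row 5 has {1,2,4,5,6}; col 1 has {6}; region has {1,2,4,6} → only 3 remains.
row 6, column 1 = 5: row 6 has {1,2,3,4,6}; col 1 has {3,6}; region has {1,2,3,4,6} → only 5 remains.
row 1, column 1 = 1: row 1 has {2,3,4,5,6}; col 1 has {3,5,6}; region has {3,5,6} → only 1 remains.
row 3, column 1 = 2: row 3 has {1,3,4,5,6}; col 1 has {1,3,5,6}; region has {1,3,5,6} → only 2 remains.
row 4, column 1 = 4: row 4 has {1,2,3,5,6}; col 1 has {1,2,3,5,6}; region has {1,2,3,5,6} → only 4 remains.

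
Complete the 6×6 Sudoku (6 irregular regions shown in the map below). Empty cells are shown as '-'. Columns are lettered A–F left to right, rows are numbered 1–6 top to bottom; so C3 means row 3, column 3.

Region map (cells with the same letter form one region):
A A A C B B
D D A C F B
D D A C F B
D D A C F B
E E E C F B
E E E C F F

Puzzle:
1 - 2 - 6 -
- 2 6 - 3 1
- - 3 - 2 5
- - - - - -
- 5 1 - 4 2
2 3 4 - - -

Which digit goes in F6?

6

B1 = 4 (sole candidate).
F1 = 3 (sole candidate).
C4 = 5 (sole candidate).
E4 = 1 (sole candidate).
F4 = 4 (sole candidate).
A5 = 6 (sole candidate).
D5 = 3 (sole candidate).
E6 = 5 (sole candidate).
F6 = 6: row 6 has {2,3,4,5}; col 6 has {1,2,3,4,5}; region has {1,2,3,4,5} → only 6 remains.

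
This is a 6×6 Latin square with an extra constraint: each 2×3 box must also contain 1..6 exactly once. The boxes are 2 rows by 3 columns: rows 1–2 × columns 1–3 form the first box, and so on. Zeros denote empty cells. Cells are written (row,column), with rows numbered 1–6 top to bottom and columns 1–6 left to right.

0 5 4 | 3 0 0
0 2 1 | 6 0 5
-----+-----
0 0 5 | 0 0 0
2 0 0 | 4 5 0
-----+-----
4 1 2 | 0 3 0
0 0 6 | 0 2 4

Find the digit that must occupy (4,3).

3

(1,1) = 6 (sole candidate).
(1,5) = 1 (sole candidate).
(1,6) = 2 (sole candidate).
(2,1) = 3 (sole candidate).
(2,5) = 4 (sole candidate).
(3,1) = 1 (sole candidate).
(3,4) = 2 (sole candidate).
(3,5) = 6 (sole candidate).
(3,6) = 3 (sole candidate).
(4,3) = 3: row 4 has {2,4,5}; col 3 has {1,2,4,5,6}; box has {1,2,5} → only 3 remains.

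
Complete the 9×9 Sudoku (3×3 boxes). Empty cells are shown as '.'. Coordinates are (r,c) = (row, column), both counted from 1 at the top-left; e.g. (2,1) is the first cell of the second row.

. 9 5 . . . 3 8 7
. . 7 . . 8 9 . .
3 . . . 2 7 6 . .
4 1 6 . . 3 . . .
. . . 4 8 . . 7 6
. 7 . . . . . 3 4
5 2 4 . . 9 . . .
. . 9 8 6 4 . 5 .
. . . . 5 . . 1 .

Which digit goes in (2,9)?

1

(3,8) = 4: row 3 has {2,3,6,7}; col 8 has {1,3,5,7,8}; box has {3,6,7,8,9} → only 4 remains.
(7,8) = 6: row 7 has {2,4,5,9}; col 8 has {1,3,4,5,7,8}; box has {1,5} → only 6 remains.
(8,2) = 3: row 8 has {4,5,6,8,9}; col 2 has {1,2,7,9}; box has {2,4,5,9} → only 3 remains.
(8,9) = 2: row 8 has {3,4,5,6,8,9}; col 9 has {4,6,7}; box has {1,5,6} → only 2 remains.
(9,3) = 8: row 9 has {1,5}; col 3 has {4,5,6,7,9}; box has {2,3,4,5,9} → only 8 remains.
(9,6) = 2: row 9 has {1,5,8}; col 6 has {3,4,7,8,9}; box has {4,5,6,8,9} → only 2 remains.
(2,8) = 2: row 2 has {7,8,9}; col 8 has {1,3,4,5,6,7,8}; box has {3,4,6,7,8,9} → only 2 remains.
(3,2) = 8: row 3 has {2,3,4,6,7}; col 2 has {1,2,3,7,9}; box has {3,5,7,9} → only 8 remains.
(3,3) = 1: row 3 has {2,3,4,6,7,8}; col 3 has {4,5,6,7,8,9}; box has {3,5,7,8,9} → only 1 remains.
(3,9) = 5: row 3 has {1,2,3,4,6,7,8}; col 9 has {2,4,6,7}; box has {2,3,4,6,7,8,9} → only 5 remains.
(4,8) = 9: row 4 has {1,3,4,6}; col 8 has {1,2,3,4,5,6,7,8}; box has {3,4,6,7} → only 9 remains.
(4,9) = 8: row 4 has {1,3,4,6,9}; col 9 has {2,4,5,6,7}; box has {3,4,6,7,9} → only 8 remains.
(5,2) = 5: row 5 has {4,6,7,8}; col 2 has {1,2,3,7,8,9}; box has {1,4,6,7} → only 5 remains.
(5,6) = 1: row 5 has {4,5,6,7,8}; col 6 has {2,3,4,7,8,9}; box has {3,4,8} → only 1 remains.
(5,7) = 2: row 5 has {1,4,5,6,7,8}; col 7 has {3,6,9}; box has {3,4,6,7,8,9} → only 2 remains.
(6,3) = 2: row 6 has {3,4,7}; col 3 has {1,4,5,6,7,8,9}; box has {1,4,5,6,7} → only 2 remains.
(6,5) = 9: row 6 has {2,3,4,7}; col 5 has {2,5,6,8}; box has {1,3,4,8} → only 9 remains.
(7,9) = 3: row 7 has {2,4,5,6,9}; col 9 has {2,4,5,6,7,8}; box has {1,2,5,6} → only 3 remains.
(8,7) = 7: row 8 has {2,3,4,5,6,8,9}; col 7 has {2,3,6,9}; box has {1,2,3,5,6} → only 7 remains.
(9,2) = 6: row 9 has {1,2,5,8}; col 2 has {1,2,3,5,7,8,9}; box has {2,3,4,5,8,9} → only 6 remains.
(9,7) = 4: row 9 has {1,2,5,6,8}; col 7 has {2,3,6,7,9}; box has {1,2,3,5,6,7} → only 4 remains.
(9,9) = 9: row 9 has {1,2,4,5,6,8}; col 9 has {2,3,4,5,6,7,8}; box has {1,2,3,4,5,6,7} → only 9 remains.
(1,6) = 6: row 1 has {3,5,7,8,9}; col 6 has {1,2,3,4,7,8,9}; box has {2,7,8} → only 6 remains.
(2,1) = 6: row 2 has {2,7,8,9}; col 1 has {3,4,5}; box has {1,3,5,7,8,9} → only 6 remains.
(2,2) = 4: row 2 has {2,6,7,8,9}; col 2 has {1,2,3,5,6,7,8,9}; box has {1,3,5,6,7,8,9} → only 4 remains.
(2,9) = 1: row 2 has {2,4,6,7,8,9}; col 9 has {2,3,4,5,6,7,8,9}; box has {2,3,4,5,6,7,8,9} → only 1 remains.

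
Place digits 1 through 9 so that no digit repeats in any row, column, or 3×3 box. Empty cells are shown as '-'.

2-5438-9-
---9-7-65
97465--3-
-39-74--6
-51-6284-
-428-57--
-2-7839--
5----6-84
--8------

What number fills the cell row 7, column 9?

1

row 1, column 7 = 1 (sole candidate).
row 1, column 9 = 7 (sole candidate).
row 2, column 3 = 3 (sole candidate).
row 3, column 6 = 1 (sole candidate).
row 3, column 7 = 2 (sole candidate).
row 3, column 9 = 8 (sole candidate).
row 4, column 1 = 8 (sole candidate).
row 4, column 4 = 1 (sole candidate).
row 4, column 7 = 5 (sole candidate).
row 4, column 8 = 2 (sole candidate).
row 5, column 1 = 7 (sole candidate).
row 5, column 4 = 3 (sole candidate).
row 5, column 9 = 9 (sole candidate).
row 6, column 1 = 6 (sole candidate).
row 6, column 5 = 9 (sole candidate).
row 6, column 8 = 1 (sole candidate).
row 6, column 9 = 3 (sole candidate).
row 7, column 3 = 6 (sole candidate).
row 7, column 8 = 5 (sole candidate).
row 7, column 9 = 1: row 7 has {2,3,5,6,7,8,9}; col 9 has {3,4,5,6,7,8,9}; box has {4,5,8,9} → only 1 remains.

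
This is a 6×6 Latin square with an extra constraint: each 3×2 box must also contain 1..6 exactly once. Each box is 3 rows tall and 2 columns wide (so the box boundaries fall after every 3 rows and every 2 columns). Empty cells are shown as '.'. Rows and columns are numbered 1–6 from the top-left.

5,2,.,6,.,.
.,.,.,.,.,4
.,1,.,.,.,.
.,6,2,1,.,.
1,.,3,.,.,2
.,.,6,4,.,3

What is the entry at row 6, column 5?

1

row 1, column 6 = 1 (sole candidate).
row 2, column 2 = 3 (sole candidate).
row 4, column 6 = 5 (sole candidate).
row 5, column 4 = 5 (sole candidate).
row 6, column 1 = 2 (sole candidate).
row 6, column 2 = 5 (sole candidate).
row 6, column 5 = 1: row 6 has {2,3,4,5,6}; col 5 has {}; box has {2,3,5} → only 1 remains.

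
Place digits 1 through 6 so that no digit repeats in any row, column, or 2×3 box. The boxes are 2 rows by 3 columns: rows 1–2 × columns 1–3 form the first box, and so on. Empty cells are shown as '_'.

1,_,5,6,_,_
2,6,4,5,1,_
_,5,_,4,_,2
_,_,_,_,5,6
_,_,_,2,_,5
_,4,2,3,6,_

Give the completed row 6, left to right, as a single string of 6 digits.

row 1, column 2 = 3: row 1 has {1,5,6}; col 2 has {4,5,6}; box has {1,2,4,5,6} → only 3 remains.
row 1, column 6 = 4: row 1 has {1,3,5,6}; col 6 has {2,5,6}; box has {1,5,6} → only 4 remains.
row 2, column 6 = 3: row 2 has {1,2,4,5,6}; col 6 has {2,4,5,6}; box has {1,4,5,6} → only 3 remains.
row 3, column 5 = 3: row 3 has {2,4,5}; col 5 has {1,5,6}; box has {2,4,5,6} → only 3 remains.
row 4, column 4 = 1: row 4 has {5,6}; col 4 has {2,3,4,5,6}; box has {2,3,4,5,6} → only 1 remains.
row 5, column 2 = 1: row 5 has {2,5}; col 2 has {3,4,5,6}; box has {2,4} → only 1 remains.
row 5, column 5 = 4: row 5 has {1,2,5}; col 5 has {1,3,5,6}; box has {2,3,5,6} → only 4 remains.
row 6, column 1 = 5: row 6 has {2,3,4,6}; col 1 has {1,2}; box has {1,2,4} → only 5 remains.
row 6, column 6 = 1: row 6 has {2,3,4,5,6}; col 6 has {2,3,4,5,6}; box has {2,3,4,5,6} → only 1 remains.

542361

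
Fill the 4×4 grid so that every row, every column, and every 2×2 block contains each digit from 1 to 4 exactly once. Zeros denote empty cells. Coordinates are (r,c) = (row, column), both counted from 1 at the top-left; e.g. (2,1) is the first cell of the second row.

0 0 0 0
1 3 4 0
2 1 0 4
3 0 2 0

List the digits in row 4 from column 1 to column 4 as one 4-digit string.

(1,1) = 4 (sole candidate).
(1,2) = 2 (sole candidate).
(2,4) = 2 (sole candidate).
(3,3) = 3 (sole candidate).
(4,2) = 4: row 4 has {2,3}; col 2 has {1,2,3}; box has {1,2,3} → only 4 remains.
(4,4) = 1: row 4 has {2,3,4}; col 4 has {2,4}; box has {2,3,4} → only 1 remains.

3421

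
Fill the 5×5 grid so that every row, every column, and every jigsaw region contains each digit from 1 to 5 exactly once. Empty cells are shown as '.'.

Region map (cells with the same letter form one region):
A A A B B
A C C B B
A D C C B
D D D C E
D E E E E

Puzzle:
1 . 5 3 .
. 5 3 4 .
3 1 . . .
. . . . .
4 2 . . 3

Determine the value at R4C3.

R1C2 = 4: row 1 has {1,3,5}; col 2 has {1,2,5}; region has {1,3,5} → only 4 remains.
R1C5 = 2: row 1 has {1,3,4,5}; col 5 has {3}; region has {3,4} → only 2 remains.
R2C1 = 2: row 2 has {3,4,5}; col 1 has {1,3,4}; region has {1,3,4,5} → only 2 remains.
R2C5 = 1: row 2 has {2,3,4,5}; col 5 has {2,3}; region has {2,3,4} → only 1 remains.
R3C4 = 2: row 3 has {1,3}; col 4 has {3,4}; region has {3,5} → only 2 remains.
R3C5 = 5: row 3 has {1,2,3}; col 5 has {1,2,3}; region has {1,2,3,4} → only 5 remains.
R4C1 = 5: row 4 has {}; col 1 has {1,2,3,4}; region has {1,4} → only 5 remains.
R4C2 = 3: row 4 has {5}; col 2 has {1,2,4,5}; region has {1,4,5} → only 3 remains.
R4C3 = 2: row 4 has {3,5}; col 3 has {3,5}; region has {1,3,4,5} → only 2 remains.

2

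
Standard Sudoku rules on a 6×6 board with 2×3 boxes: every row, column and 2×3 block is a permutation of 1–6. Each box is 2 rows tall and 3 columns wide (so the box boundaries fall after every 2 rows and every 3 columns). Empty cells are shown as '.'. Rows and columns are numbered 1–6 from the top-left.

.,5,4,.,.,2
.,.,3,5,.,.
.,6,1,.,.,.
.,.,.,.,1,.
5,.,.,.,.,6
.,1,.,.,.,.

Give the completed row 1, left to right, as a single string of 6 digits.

154362

row 2, column 2 = 2: row 2 has {3,5}; col 2 has {1,5,6}; box has {3,4,5} → only 2 remains.
row 5, column 3 = 2: row 5 has {5,6}; col 3 has {1,3,4}; box has {1,5} → only 2 remains.
row 6, column 3 = 6: row 6 has {1}; col 3 has {1,2,3,4}; box has {1,2,5} → only 6 remains.
row 4, column 3 = 5: row 4 has {1}; col 3 has {1,2,3,4,6}; box has {1,6} → only 5 remains.
row 4, column 4 = 6: in row 4, 6 can only go here (every other open cell in that row sees a 6).
row 4, column 1 = 2: in row 4, 2 can only go here (every other open cell in that row sees a 2).
row 5, column 4 = 1: in row 5, 1 can only go here (every other open cell in that row sees a 1).
row 1, column 4 = 3: row 1 has {2,4,5}; col 4 has {1,5,6}; box has {2,5} → only 3 remains.
row 1, column 5 = 6: row 1 has {2,3,4,5}; col 5 has {1}; box has {2,3,5} → only 6 remains.
row 2, column 5 = 4: row 2 has {2,3,5}; col 5 has {1,6}; box has {2,3,5,6} → only 4 remains.
row 2, column 6 = 1: row 2 has {2,3,4,5}; col 6 has {2,6}; box has {2,3,4,5,6} → only 1 remains.
row 5, column 5 = 3: row 5 has {1,2,5,6}; col 5 has {1,4,6}; box has {1,6} → only 3 remains.
row 1, column 1 = 1: row 1 has {2,3,4,5,6}; col 1 has {2,5}; box has {2,3,4,5} → only 1 remains.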